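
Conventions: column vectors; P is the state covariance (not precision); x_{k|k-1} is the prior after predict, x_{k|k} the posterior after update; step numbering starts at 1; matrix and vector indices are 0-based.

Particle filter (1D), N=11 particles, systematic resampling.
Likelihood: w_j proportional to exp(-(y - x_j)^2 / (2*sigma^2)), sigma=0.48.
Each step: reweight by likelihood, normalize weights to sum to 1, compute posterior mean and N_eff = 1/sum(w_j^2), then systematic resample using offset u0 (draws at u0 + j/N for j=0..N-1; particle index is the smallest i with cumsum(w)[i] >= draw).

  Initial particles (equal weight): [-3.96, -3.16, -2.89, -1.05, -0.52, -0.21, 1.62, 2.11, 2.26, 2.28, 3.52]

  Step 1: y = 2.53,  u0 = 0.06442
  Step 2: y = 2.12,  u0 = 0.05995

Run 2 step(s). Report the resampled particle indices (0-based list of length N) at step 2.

resampled_idx = [0, 1, 2, 3, 4, 5, 5, 6, 7, 8, 9]

step 1: w=[0.0000, 0.0000, 0.0000, 0.0000, 0.0000, 0.0000, 0.0615, 0.2532, 0.3169, 0.3241, 0.0443]  mean=2.2449  Neff=3.6320  idx=[7, 7, 7, 8, 8, 8, 8, 9, 9, 9, 10]
step 2: w=[0.1032, 0.1032, 0.1032, 0.0990, 0.0990, 0.0990, 0.0990, 0.0977, 0.0977, 0.0977, 0.0015]  mean=2.2213  Neff=10.0240  idx=[0, 1, 2, 3, 4, 5, 5, 6, 7, 8, 9]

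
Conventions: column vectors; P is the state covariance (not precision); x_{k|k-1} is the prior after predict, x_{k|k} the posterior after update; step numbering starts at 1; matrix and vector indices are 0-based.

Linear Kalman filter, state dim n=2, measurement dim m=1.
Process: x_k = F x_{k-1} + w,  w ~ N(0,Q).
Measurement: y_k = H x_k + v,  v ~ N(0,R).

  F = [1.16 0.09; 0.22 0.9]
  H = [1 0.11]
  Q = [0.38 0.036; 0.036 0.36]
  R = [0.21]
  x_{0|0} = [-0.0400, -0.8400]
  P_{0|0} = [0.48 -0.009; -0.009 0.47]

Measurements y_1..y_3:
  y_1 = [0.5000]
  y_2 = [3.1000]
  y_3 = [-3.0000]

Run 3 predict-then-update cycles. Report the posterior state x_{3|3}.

x_post = [-1.4242, -0.8199]

step 1: x^-=[-0.1220, -0.7648]  P^-=[1.0278 0.1870; 0.1870 0.7604]  S=[1.2882]  K=[0.8139; 0.2101]  nu=[0.7061]  x^+=[0.4527, -0.6164]  P^+=[0.1746 -0.0333; -0.0333 0.7035]
step 2: x^-=[0.4696, -0.4552]  P^-=[0.6137 0.1021; 0.1021 0.9251]  S=[0.8573]  K=[0.7289; 0.2378]  nu=[2.6804]  x^+=[2.4234, 0.1823]  P^+=[0.1582 -0.0465; -0.0465 0.8766]
step 3: x^-=[2.8275, 0.6972]  P^-=[0.5902 0.0979; 0.0979 1.0593]  S=[0.8346]  K=[0.7201; 0.2570]  nu=[-5.9042]  x^+=[-1.4242, -0.8199]  P^+=[0.1574 -0.0565; -0.0565 1.0042]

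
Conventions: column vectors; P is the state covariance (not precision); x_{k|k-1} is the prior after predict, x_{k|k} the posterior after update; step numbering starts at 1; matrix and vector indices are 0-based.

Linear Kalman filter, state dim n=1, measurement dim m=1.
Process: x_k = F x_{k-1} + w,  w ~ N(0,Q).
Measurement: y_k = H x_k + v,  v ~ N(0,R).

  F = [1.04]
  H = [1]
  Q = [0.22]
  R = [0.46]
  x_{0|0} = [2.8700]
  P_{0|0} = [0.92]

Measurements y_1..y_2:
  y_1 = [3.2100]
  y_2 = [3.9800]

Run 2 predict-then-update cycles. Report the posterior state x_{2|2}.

step 1: x^-=[2.9848]  P^-=[1.2151]  S=[1.6751]  K=[0.7254]  nu=[0.2252]  x^+=[3.1482]  P^+=[0.3337]
step 2: x^-=[3.2741]  P^-=[0.5809]  S=[1.0409]  K=[0.5581]  nu=[0.7059]  x^+=[3.6680]  P^+=[0.2567]

x_post = [3.6680]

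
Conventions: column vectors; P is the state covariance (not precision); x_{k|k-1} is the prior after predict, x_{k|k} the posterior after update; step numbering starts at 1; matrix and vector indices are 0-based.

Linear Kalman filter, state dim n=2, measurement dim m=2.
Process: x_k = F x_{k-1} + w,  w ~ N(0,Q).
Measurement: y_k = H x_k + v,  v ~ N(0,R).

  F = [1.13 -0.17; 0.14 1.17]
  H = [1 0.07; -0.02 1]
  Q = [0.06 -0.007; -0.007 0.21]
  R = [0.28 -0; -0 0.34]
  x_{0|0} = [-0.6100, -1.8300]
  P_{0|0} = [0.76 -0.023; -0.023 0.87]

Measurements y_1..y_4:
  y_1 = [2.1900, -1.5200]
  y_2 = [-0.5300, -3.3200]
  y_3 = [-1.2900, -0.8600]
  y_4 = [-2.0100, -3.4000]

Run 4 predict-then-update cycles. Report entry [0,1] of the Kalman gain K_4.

K[0,1] = -0.0506

step 1: x^-=[-0.3782, -2.2265]  P^-=[1.0644 -0.0897; -0.0897 1.4083]  S=[1.3388 -0.0123; -0.0123 1.7523]  K=[0.7899 -0.0578; 0.0140 0.8048]  nu=[2.7241, 0.6989]  x^+=[1.7330, -1.6258]  P^+=[0.2222 -0.0152; -0.0152 0.2733]
step 2: x^-=[2.2347, -1.6596]  P^-=[0.3575 -0.0460; -0.0460 0.5835]  S=[0.6339 -0.0122; -0.0122 0.9255]  K=[0.5579 -0.0500; 0.0041 0.6315]  nu=[-2.6485, -1.6157]  x^+=[0.8379, -2.6908]  P^+=[0.1572 -0.0139; -0.0139 0.2144]
step 3: x^-=[1.4043, -3.0309]  P^-=[0.2722 -0.0428; -0.0428 0.5021]  S=[0.5487 -0.0130; -0.0130 0.8439]  K=[0.4895 -0.0496; 0.0002 0.5960]  nu=[-2.4821, 2.1990]  x^+=[0.0802, -1.7209]  P^+=[0.1380 -0.0141; -0.0141 0.2023]
step 4: x^-=[0.3832, -2.0023]  P^-=[0.2475 -0.0437; -0.0437 0.4851]  S=[0.5238 -0.0147; -0.0147 0.8269]  K=[0.4653 -0.0506; -0.0022 0.5876]  nu=[-2.2530, -1.3901]  x^+=[-0.5949, -2.8141]  P^+=[0.1313 -0.0146; -0.0146 0.1995]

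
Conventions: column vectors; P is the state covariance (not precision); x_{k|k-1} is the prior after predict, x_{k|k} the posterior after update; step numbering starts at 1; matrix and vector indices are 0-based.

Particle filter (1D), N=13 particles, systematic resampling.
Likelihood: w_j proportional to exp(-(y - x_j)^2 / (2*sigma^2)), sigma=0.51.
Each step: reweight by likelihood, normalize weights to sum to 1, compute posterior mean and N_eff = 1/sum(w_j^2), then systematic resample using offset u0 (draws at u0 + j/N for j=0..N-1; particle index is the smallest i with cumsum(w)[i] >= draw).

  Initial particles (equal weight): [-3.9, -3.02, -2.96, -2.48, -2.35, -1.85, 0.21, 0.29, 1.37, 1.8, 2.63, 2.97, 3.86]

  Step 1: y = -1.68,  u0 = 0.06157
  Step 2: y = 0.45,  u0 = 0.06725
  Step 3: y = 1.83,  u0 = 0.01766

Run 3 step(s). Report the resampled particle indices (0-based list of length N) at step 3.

step 1: w=[0.0000, 0.0183, 0.0247, 0.1683, 0.2430, 0.5448, 0.0006, 0.0003, 0.0000, 0.0000, 0.0000, 0.0000, 0.0000]  mean=-2.1244  Neff=2.5966  idx=[3, 3, 4, 4, 4, 4, 5, 5, 5, 5, 5, 5, 5]
step 2: w=[0.0003, 0.0003, 0.0011, 0.0011, 0.0011, 0.0011, 0.1422, 0.1422, 0.1422, 0.1422, 0.1422, 0.1422, 0.1422]  mean=-1.8524  Neff=7.0665  idx=[6, 6, 7, 8, 8, 9, 9, 10, 10, 11, 11, 12, 12]
step 3: w=[0.0769, 0.0769, 0.0769, 0.0769, 0.0769, 0.0769, 0.0769, 0.0769, 0.0769, 0.0769, 0.0769, 0.0769, 0.0769]  mean=-1.8500  Neff=13.0000  idx=[0, 1, 2, 3, 4, 5, 6, 7, 8, 9, 10, 11, 12]

resampled_idx = [0, 1, 2, 3, 4, 5, 6, 7, 8, 9, 10, 11, 12]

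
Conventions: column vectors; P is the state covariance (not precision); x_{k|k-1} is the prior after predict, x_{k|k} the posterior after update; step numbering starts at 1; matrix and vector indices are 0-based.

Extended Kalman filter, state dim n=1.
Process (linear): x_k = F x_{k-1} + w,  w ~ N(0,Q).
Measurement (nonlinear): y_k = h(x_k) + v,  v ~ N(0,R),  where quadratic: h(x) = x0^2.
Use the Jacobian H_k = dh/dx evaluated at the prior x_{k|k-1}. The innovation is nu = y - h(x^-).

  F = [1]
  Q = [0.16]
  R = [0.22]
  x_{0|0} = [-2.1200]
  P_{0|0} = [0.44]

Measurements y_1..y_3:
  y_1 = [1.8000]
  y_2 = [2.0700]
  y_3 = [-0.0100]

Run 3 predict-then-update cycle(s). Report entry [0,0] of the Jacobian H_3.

step 1: x^-=[-2.1200]  P^-=[0.6000]  H_jac=[-4.2400]  S=[11.0066]  K=[-0.2311]  nu=[-2.6944]  x^+=[-1.4972]  P^+=[0.0120]
step 2: x^-=[-1.4972]  P^-=[0.1720]  H_jac=[-2.9945]  S=[1.7622]  K=[-0.2923]  nu=[-0.1717]  x^+=[-1.4470]  P^+=[0.0215]
step 3: x^-=[-1.4470]  P^-=[0.1815]  H_jac=[-2.8941]  S=[1.7400]  K=[-0.3018]  nu=[-2.1040]  x^+=[-0.8120]  P^+=[0.0229]

H_jac[0,0] = -2.8941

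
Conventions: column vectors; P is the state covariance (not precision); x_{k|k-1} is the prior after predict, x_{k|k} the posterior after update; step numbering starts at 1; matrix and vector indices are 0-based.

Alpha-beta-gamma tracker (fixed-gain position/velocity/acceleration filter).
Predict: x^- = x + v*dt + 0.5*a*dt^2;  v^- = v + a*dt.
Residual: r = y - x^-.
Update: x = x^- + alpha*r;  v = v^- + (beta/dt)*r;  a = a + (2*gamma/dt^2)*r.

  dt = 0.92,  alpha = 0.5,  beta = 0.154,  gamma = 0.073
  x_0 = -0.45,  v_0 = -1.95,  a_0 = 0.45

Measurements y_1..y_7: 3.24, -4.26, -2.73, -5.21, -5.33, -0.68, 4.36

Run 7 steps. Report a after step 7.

a_post = 1.5832

step 1: x_pred=-2.0536  r=5.2936  x^+=0.5932  v^+=-0.6499  a^+=1.3631
step 2: x_pred=0.5722  r=-4.8322  x^+=-1.8439  v^+=-0.2047  a^+=0.5296
step 3: x_pred=-1.8081  r=-0.9219  x^+=-2.2691  v^+=0.1282  a^+=0.3706
step 4: x_pred=-1.9943  r=-3.2157  x^+=-3.6021  v^+=-0.0692  a^+=-0.1841
step 5: x_pred=-3.7437  r=-1.5863  x^+=-4.5368  v^+=-0.5041  a^+=-0.4578
step 6: x_pred=-5.1943  r=4.5143  x^+=-2.9372  v^+=-0.1696  a^+=0.3209
step 7: x_pred=-2.9573  r=7.3173  x^+=0.7013  v^+=1.3506  a^+=1.5832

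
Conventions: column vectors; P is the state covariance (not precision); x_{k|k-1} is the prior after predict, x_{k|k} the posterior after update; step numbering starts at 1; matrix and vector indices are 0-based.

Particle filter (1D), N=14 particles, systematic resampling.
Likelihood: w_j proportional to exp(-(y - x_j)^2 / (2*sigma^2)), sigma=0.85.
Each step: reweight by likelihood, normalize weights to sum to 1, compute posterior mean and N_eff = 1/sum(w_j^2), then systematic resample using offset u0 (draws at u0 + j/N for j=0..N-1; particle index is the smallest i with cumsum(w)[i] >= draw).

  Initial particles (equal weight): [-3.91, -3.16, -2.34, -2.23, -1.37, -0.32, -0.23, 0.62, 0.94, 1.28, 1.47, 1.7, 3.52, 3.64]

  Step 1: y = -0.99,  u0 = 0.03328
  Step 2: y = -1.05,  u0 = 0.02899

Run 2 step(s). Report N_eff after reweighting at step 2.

N_eff = 12.0202

step 1: w=[0.0008, 0.0118, 0.0866, 0.1055, 0.2767, 0.2241, 0.2050, 0.0509, 0.0232, 0.0086, 0.0046, 0.0020, 0.0000, 0.0000]  mean=-0.9016  Neff=5.2401  idx=[2, 3, 3, 4, 4, 4, 4, 5, 5, 5, 6, 6, 6, 8]
step 2: w=[0.0358, 0.0432, 0.0432, 0.1055, 0.1055, 0.1055, 0.1055, 0.0783, 0.0783, 0.0783, 0.0711, 0.0711, 0.0711, 0.0073]  mean=-0.9722  Neff=12.0202  idx=[0, 2, 3, 4, 4, 5, 6, 6, 7, 8, 9, 10, 11, 12]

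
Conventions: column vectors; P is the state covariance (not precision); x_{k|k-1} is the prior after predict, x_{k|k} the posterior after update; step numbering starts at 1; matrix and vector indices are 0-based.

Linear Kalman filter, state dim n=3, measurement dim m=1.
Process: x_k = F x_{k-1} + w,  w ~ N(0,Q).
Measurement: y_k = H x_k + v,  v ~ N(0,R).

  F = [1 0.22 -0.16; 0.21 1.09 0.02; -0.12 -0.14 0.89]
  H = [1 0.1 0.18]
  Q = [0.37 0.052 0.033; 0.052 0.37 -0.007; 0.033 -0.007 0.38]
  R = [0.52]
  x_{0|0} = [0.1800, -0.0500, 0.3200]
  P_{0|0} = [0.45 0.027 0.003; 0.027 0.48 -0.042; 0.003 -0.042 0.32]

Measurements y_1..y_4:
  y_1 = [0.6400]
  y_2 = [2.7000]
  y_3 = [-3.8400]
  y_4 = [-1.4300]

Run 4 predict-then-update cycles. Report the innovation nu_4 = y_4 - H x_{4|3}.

innov = [0.6765]

step 1: x^-=[0.1178, -0.0103, 0.2702]  P^-=[0.8653 0.2984 -0.0923; 0.2984 0.9708 -0.1303; -0.0923 -0.1303 0.6601]  S=[1.4382]  K=[0.6109; 0.2587; 0.0094]  nu=[0.4746]  x^+=[0.4077, 0.1125, 0.2747]  P^+=[0.3286 0.0711 -0.1005; 0.0711 0.8746 -0.1338; -0.1005 -0.1338 0.6600]
step 2: x^-=[0.3885, 0.2137, 0.1798]  P^-=[0.8307 0.4335 -0.2598; 0.4335 1.4498 -0.2963; -0.2598 -0.2963 0.9818]  S=[1.3796]  K=[0.5997; 0.3807; -0.0817]  nu=[2.2578]  x^+=[1.7425, 1.0732, -0.0046]  P^+=[0.3346 0.1186 -0.1922; 0.1186 1.2498 -0.2535; -0.1922 -0.2535 0.9726]
step 3: x^-=[1.9793, 1.5356, -0.3635]  P^-=[0.9215 0.5993 -0.4339; 0.5993 1.9117 -0.4885; -0.4339 -0.4885 1.2879]  S=[1.4484]  K=[0.6237; 0.4850; -0.1733]  nu=[-5.9075]  x^+=[-1.7050, -1.3298, 0.6601]  P^+=[0.3581 0.1611 -0.2774; 0.1611 1.5709 -0.3667; -0.2774 -0.3667 1.2445]
step 4: x^-=[-2.1031, -1.7943, 0.9782]  P^-=[1.0215 0.7491 -0.5946; 0.7491 2.3081 -0.6653; -0.5946 -0.6653 1.5577]  S=[1.5269]  K=[0.6480; 0.5634; -0.2494]  nu=[0.6765]  x^+=[-1.6648, -1.4132, 0.8095]  P^+=[0.3804 0.1917 -0.3479; 0.1917 1.8235 -0.4508; -0.3479 -0.4508 1.4628]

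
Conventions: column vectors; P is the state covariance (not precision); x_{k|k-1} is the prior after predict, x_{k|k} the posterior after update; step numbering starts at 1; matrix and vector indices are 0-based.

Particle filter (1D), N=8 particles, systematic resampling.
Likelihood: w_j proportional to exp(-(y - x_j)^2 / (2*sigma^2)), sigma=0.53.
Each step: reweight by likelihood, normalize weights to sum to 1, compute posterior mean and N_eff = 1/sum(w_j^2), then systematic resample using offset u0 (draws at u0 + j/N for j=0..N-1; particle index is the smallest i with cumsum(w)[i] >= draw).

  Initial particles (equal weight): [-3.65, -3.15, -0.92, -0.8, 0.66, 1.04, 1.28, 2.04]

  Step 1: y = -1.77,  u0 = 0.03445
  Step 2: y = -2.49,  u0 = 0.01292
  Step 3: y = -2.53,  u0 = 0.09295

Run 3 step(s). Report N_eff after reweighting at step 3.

step 1: w=[0.0037, 0.0675, 0.5535, 0.3752, 0.0001, 0.0000, 0.0000, 0.0000]  mean=-1.0356  Neff=2.2138  idx=[1, 2, 2, 2, 2, 3, 3, 3]
step 2: w=[0.8708, 0.0235, 0.0235, 0.0235, 0.0235, 0.0117, 0.0117, 0.0117]  mean=-2.8577  Neff=1.3141  idx=[0, 0, 0, 0, 0, 0, 0, 1]
step 3: w=[0.1425, 0.1425, 0.1425, 0.1425, 0.1425, 0.1425, 0.1425, 0.0028]  mean=-3.1438  Neff=7.0390  idx=[0, 1, 2, 3, 4, 5, 5, 6]

N_eff = 7.0390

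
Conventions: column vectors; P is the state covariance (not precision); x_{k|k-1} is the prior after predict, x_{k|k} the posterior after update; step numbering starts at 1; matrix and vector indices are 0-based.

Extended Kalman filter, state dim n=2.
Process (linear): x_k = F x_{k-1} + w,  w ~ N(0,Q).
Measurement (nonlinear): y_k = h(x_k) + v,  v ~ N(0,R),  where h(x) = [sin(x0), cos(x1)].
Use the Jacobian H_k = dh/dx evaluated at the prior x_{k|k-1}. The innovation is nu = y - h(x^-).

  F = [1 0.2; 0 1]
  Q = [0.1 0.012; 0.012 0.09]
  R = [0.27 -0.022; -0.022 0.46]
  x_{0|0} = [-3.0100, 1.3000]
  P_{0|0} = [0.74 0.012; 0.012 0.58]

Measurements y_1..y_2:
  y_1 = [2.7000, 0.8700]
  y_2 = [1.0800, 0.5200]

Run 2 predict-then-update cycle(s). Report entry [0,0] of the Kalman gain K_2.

K[0,0] = 0.3709

step 1: x^-=[-2.7500, 1.3000]  P^-=[0.8680 0.1400; 0.1400 0.6700]  H_jac=[-0.9243 0.0000; 0.0000 -0.9636]  S=[1.0116 0.1027; 0.1027 1.0821]  K=[-0.7881 -0.0499; -0.0680 -0.5902]  nu=[3.0817, 0.6025]  x^+=[-5.2086, 0.7348]  P^+=[0.2290 0.0058; 0.0058 0.2802]
step 2: x^-=[-5.0616, 0.7348]  P^-=[0.3426 0.0739; 0.0739 0.3702]  H_jac=[0.3422 0.0000; 0.0000 -0.6705]  S=[0.3101 -0.0389; -0.0389 0.6264]  K=[0.3709 -0.0560; 0.0320 -0.3942]  nu=[0.1404, -0.2219]  x^+=[-4.9971, 0.8268]  P^+=[0.2963 0.0506; 0.0506 0.2715]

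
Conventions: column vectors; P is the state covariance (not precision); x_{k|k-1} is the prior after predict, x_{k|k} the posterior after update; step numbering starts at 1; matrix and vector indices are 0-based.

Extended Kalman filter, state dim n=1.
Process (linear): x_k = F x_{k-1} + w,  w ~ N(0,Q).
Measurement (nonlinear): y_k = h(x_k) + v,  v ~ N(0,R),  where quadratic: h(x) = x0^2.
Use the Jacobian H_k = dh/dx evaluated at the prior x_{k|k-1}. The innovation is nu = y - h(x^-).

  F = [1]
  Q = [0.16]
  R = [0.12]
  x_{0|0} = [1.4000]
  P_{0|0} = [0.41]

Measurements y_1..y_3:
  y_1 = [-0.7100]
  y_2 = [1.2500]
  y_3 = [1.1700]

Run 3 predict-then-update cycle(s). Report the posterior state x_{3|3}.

step 1: x^-=[1.4000]  P^-=[0.5700]  H_jac=[2.8000]  S=[4.5888]  K=[0.3478]  nu=[-2.6700]  x^+=[0.4714]  P^+=[0.0149]
step 2: x^-=[0.4714]  P^-=[0.1749]  H_jac=[0.9427]  S=[0.2754]  K=[0.5986]  nu=[1.0278]  x^+=[1.0866]  P^+=[0.0762]
step 3: x^-=[1.0866]  P^-=[0.2362]  H_jac=[2.1733]  S=[1.2356]  K=[0.4154]  nu=[-0.0108]  x^+=[1.0822]  P^+=[0.0229]

x_post = [1.0822]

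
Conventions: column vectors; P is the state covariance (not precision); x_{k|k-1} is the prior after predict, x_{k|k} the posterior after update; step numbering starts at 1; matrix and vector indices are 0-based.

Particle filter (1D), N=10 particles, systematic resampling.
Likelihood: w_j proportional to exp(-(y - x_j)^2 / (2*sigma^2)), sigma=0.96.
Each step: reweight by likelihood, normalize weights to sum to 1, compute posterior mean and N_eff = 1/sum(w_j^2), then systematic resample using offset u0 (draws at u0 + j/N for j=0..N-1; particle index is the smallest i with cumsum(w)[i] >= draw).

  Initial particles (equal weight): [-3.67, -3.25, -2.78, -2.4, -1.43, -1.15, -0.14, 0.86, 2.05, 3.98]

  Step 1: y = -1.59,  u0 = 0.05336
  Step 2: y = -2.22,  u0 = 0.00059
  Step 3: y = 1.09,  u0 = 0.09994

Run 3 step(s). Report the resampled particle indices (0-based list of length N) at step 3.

resampled_idx = [6, 6, 7, 7, 8, 8, 9, 9, 9, 9]

step 1: w=[0.0256, 0.0601, 0.1244, 0.1878, 0.2644, 0.2414, 0.0857, 0.0103, 0.0002, 0.0000]  mean=-1.7445  Neff=5.2449  idx=[1, 2, 3, 3, 4, 4, 4, 5, 5, 6]
step 2: w=[0.0842, 0.1263, 0.1471, 0.1471, 0.1067, 0.1067, 0.1067, 0.0804, 0.0804, 0.0143]  mean=-1.9756  Neff=8.8013  idx=[0, 1, 1, 2, 3, 3, 4, 5, 6, 7]
step 3: w=[0.0002, 0.0018, 0.0018, 0.0081, 0.0081, 0.0081, 0.1920, 0.1920, 0.1920, 0.3957]  mean=-1.3480  Neff=3.7391  idx=[6, 6, 7, 7, 8, 8, 9, 9, 9, 9]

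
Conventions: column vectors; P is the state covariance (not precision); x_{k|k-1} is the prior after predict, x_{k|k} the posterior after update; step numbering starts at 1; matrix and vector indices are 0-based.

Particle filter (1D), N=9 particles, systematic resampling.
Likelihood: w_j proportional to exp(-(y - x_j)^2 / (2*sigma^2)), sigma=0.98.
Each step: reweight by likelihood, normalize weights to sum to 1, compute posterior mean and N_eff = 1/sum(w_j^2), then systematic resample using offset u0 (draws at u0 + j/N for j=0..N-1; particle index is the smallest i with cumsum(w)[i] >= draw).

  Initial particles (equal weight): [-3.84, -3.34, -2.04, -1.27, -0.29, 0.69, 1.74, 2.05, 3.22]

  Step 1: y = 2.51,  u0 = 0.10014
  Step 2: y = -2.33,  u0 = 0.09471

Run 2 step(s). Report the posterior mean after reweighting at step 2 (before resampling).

post_mean = 1.8038

step 1: w=[0.0000, 0.0000, 0.0000, 0.0002, 0.0065, 0.0687, 0.2830, 0.3452, 0.2964]  mean=2.1996  Neff=3.4265  idx=[6, 6, 6, 7, 7, 7, 8, 8, 8]
step 2: w=[0.2653, 0.2653, 0.2653, 0.0678, 0.0678, 0.0678, 0.0002, 0.0002, 0.0002]  mean=1.8038  Neff=4.4443  idx=[0, 0, 1, 1, 2, 2, 2, 4, 5]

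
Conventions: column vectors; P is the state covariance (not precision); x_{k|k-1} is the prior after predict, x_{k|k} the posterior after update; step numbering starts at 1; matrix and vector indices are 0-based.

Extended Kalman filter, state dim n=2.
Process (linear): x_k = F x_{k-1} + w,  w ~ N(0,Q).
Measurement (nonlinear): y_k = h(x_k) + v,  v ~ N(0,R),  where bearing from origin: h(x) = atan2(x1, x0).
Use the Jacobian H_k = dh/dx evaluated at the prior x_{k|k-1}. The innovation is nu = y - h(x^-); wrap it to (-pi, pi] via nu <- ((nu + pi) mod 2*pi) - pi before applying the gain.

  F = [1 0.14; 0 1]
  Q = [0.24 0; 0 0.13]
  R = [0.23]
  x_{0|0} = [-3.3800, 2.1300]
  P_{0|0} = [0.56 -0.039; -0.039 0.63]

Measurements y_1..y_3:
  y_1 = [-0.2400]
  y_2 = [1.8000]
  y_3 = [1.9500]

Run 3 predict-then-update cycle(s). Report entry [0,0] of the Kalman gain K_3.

K[0,0] = -0.8956

step 1: x^-=[-3.0818, 2.1300]  P^-=[0.8014 0.0492; 0.0492 0.7600]  H_jac=[-0.1518 -0.2196]  S=[0.2884]  K=[-0.4592; -0.6046]  nu=[-2.7768]  x^+=[-1.8066, 3.8088]  P^+=[0.7406 -0.0309; -0.0309 0.6546]
step 2: x^-=[-1.2734, 3.8088]  P^-=[0.9848 0.0608; 0.0608 0.7846]  H_jac=[-0.2362 -0.0789]  S=[0.2921]  K=[-0.8127; -0.2612]  nu=[-0.0934]  x^+=[-1.1974, 3.8332]  P^+=[0.7919 -0.0012; -0.0012 0.7647]
step 3: x^-=[-0.6608, 3.8332]  P^-=[1.0465 0.1058; 0.1058 0.8947]  H_jac=[-0.2533 -0.0437]  S=[0.3012]  K=[-0.8956; -0.2187]  nu=[0.2085]  x^+=[-0.8475, 3.7876]  P^+=[0.8050 0.0468; 0.0468 0.8802]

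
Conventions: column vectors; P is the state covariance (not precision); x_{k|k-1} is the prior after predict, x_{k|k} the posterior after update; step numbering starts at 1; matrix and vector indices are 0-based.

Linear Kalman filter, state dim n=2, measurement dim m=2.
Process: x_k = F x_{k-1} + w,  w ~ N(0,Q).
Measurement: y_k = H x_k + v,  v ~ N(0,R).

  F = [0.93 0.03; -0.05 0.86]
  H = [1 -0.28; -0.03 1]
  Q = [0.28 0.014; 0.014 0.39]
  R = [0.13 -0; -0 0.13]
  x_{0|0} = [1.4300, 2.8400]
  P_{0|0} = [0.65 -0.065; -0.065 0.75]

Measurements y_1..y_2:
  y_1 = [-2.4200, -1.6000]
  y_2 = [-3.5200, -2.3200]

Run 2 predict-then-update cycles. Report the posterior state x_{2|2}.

x_post = [-3.5603, -1.9833]

step 1: x^-=[1.4151, 2.3709]  P^-=[0.8392 -0.0488; -0.0488 0.9519]  S=[1.0712 -0.3409; -0.3409 1.0856]  K=[0.8605 0.2021; -0.0165 0.8730]  nu=[-3.1712, -3.9284]  x^+=[-2.1078, -1.0063]  P^+=[0.1202 0.0299; 0.0299 0.1144]
step 2: x^-=[-1.9905, -0.7600]  P^-=[0.3858 0.0352; 0.0352 0.4723]  S=[0.5331 -0.1083; -0.1083 0.6006]  K=[0.7403 0.1729; -0.0234 0.7805]  nu=[-1.7423, -1.6197]  x^+=[-3.5603, -1.9833]  P^+=[0.1034 0.0256; 0.0256 0.1022]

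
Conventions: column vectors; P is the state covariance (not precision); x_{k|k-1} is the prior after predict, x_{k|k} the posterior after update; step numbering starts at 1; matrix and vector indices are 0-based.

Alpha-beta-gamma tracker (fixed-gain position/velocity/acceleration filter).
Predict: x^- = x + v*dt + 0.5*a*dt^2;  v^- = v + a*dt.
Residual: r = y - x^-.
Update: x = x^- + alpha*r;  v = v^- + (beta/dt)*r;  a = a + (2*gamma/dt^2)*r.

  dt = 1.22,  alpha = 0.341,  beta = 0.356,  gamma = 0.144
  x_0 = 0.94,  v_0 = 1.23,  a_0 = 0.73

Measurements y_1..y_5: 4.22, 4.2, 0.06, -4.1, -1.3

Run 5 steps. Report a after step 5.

step 1: x_pred=2.9839  r=1.2361  x^+=3.4054  v^+=2.4813  a^+=0.9692
step 2: x_pred=7.1539  r=-2.9539  x^+=6.1466  v^+=2.8018  a^+=0.3976
step 3: x_pred=9.8607  r=-9.8007  x^+=6.5186  v^+=0.4270  a^+=-1.4988
step 4: x_pred=5.9242  r=-10.0242  x^+=2.5060  v^+=-4.3266  a^+=-3.4384
step 5: x_pred=-5.3313  r=4.0313  x^+=-3.9567  v^+=-7.3451  a^+=-2.6584

a_post = -2.6584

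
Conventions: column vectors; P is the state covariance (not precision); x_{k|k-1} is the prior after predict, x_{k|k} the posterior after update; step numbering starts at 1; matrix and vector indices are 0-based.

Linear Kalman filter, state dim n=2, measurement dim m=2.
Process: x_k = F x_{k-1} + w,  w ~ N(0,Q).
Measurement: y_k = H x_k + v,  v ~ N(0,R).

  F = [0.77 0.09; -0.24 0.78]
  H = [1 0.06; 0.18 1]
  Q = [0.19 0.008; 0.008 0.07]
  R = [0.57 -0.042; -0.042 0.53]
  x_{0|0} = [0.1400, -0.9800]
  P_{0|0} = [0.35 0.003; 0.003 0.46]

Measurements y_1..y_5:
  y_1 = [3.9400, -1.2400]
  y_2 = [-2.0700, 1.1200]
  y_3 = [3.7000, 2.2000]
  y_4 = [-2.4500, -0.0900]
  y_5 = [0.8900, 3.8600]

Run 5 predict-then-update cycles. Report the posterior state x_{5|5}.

x_post = [0.3495, 0.8731]

step 1: x^-=[0.0196, -0.7980]  P^-=[0.4017 -0.0227; -0.0227 0.3689]  S=[0.9703 0.0295; 0.0295 0.9038]  K=[0.4113 0.0415; -0.0128 0.4041]  nu=[3.9683, -0.4455]  x^+=[1.6333, -1.0290]  P^+=[0.2350 -0.0376; -0.0376 0.2215]
step 2: x^-=[1.1650, -1.1946]  P^-=[0.3259 -0.0416; -0.0416 0.2323]  S=[0.8917 -0.0115; -0.0115 0.7579]  K=[0.3630 0.0280; -0.0272 0.2963]  nu=[-3.1633, 2.1049]  x^+=[0.0755, -0.4848]  P^+=[0.2080 -0.0379; -0.0379 0.1650]
step 3: x^-=[0.0145, -0.3963]  P^-=[0.3094 -0.0408; -0.0408 0.1965]  S=[0.8752 -0.0157; -0.0157 0.7219]  K=[0.3512 0.0283; -0.0284 0.2615]  nu=[3.7092, 2.5937]  x^+=[1.3908, 0.1764]  P^+=[0.2012 -0.0360; -0.0360 0.1462]
step 4: x^-=[1.0868, -0.1962]  P^-=[0.3055 -0.0397; -0.0397 0.1840]  S=[0.8714 -0.0161; -0.0161 0.7096]  K=[0.3484 0.0294; -0.0283 0.2486]  nu=[-3.5250, -0.0894]  x^+=[-0.1439, -0.1186]  P^+=[0.1994 -0.0349; -0.0349 0.1392]
step 5: x^-=[-0.1215, -0.0580]  P^-=[0.3045 -0.0393; -0.0393 0.1793]  S=[0.8705 -0.0162; -0.0162 0.7050]  K=[0.3477 0.0300; -0.0283 0.2436]  nu=[1.0149, 3.9398]  x^+=[0.3495, 0.8731]  P^+=[0.1990 -0.0345; -0.0345 0.1365]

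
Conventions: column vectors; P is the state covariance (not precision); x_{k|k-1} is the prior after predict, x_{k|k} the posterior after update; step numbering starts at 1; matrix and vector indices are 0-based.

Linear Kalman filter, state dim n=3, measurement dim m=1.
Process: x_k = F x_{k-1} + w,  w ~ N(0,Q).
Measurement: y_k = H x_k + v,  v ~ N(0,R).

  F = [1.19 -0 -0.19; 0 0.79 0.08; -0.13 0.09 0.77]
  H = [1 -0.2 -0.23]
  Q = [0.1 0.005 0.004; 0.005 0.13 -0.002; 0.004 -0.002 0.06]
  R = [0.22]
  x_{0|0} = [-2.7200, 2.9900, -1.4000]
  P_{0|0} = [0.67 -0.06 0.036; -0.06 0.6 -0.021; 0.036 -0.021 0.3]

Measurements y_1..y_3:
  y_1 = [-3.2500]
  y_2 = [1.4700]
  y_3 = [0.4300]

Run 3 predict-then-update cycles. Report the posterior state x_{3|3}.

x_post = [0.2531, 1.1195, -0.3037]

step 1: x^-=[-2.9708, 2.2501, -0.4553]  P^-=[1.0433 -0.0494 -0.1157; -0.0494 0.5037 0.0520; -0.1157 0.0520 0.2453]  S=[1.3742]  K=[0.7858; -0.1180; -0.1328]  nu=[0.0661]  x^+=[-2.9189, 2.2423, -0.4641]  P^+=[0.1948 0.0780 0.0277; 0.0780 0.4846 0.0305; 0.0277 0.0305 0.2211]
step 2: x^-=[-3.3853, 1.7343, 0.2239]  P^-=[0.3714 0.0730 -0.0246; 0.0730 0.4377 0.0565; -0.0246 0.0565 0.1951]  S=[0.6065]  K=[0.5976; -0.0454; -0.1332]  nu=[5.2536]  x^+=[-0.2460, 1.4958, -0.4757]  P^+=[0.1548 0.0895 0.0237; 0.0895 0.4365 0.0529; 0.0237 0.0529 0.1844]
step 3: x^-=[-0.2023, 1.1436, -0.1997]  P^-=[0.3152 0.0806 -0.0160; 0.0806 0.4103 0.0635; -0.0160 0.0635 0.1760]  S=[0.5418]  K=[0.5587; -0.0296; -0.1276]  nu=[0.8151]  x^+=[0.2531, 1.1195, -0.3037]  P^+=[0.1460 0.0896 0.0227; 0.0896 0.4098 0.0614; 0.0227 0.0614 0.1672]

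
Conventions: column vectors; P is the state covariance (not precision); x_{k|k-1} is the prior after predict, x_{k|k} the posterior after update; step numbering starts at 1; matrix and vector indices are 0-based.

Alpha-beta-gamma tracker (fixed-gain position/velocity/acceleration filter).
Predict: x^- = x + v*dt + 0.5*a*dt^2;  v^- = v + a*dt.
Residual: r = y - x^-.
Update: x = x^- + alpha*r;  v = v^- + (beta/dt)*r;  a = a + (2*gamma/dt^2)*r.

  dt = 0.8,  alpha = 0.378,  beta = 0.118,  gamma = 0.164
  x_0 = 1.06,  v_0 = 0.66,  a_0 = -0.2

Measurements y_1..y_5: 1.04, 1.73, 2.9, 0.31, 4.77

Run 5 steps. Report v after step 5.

step 1: x_pred=1.5240  r=-0.4840  x^+=1.3410  v^+=0.4286  a^+=-0.4480
step 2: x_pred=1.5406  r=0.1894  x^+=1.6122  v^+=0.0981  a^+=-0.3510
step 3: x_pred=1.5784  r=1.3216  x^+=2.0779  v^+=0.0123  a^+=0.3264
step 4: x_pred=2.1922  r=-1.8822  x^+=1.4807  v^+=-0.0042  a^+=-0.6382
step 5: x_pred=1.2731  r=3.4969  x^+=2.5949  v^+=0.0010  a^+=1.1539

v_post = 0.0010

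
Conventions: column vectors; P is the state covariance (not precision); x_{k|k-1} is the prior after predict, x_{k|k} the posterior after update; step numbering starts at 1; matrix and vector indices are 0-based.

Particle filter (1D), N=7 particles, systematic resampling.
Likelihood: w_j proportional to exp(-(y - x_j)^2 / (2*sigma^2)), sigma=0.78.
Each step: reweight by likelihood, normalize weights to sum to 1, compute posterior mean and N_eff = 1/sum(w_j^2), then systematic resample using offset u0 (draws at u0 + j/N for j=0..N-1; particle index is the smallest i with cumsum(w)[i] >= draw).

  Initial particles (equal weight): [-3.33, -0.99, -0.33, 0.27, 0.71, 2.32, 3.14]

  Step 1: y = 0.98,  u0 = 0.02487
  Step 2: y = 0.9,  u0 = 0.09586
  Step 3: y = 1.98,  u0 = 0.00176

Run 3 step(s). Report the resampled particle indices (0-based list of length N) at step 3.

resampled_idx = [0, 2, 2, 3, 4, 5, 6]

step 1: w=[0.0000, 0.0193, 0.1141, 0.3091, 0.4405, 0.1069, 0.0101]  mean=0.6193  Neff=3.1798  idx=[2, 3, 3, 4, 4, 4, 4]
step 2: w=[0.0514, 0.1285, 0.1285, 0.1729, 0.1729, 0.1729, 0.1729]  mean=0.5435  Neff=6.4414  idx=[1, 2, 3, 4, 5, 5, 6]
step 3: w=[0.0599, 0.0599, 0.1760, 0.1760, 0.1760, 0.1760, 0.1760]  mean=0.6573  Neff=6.1684  idx=[0, 2, 2, 3, 4, 5, 6]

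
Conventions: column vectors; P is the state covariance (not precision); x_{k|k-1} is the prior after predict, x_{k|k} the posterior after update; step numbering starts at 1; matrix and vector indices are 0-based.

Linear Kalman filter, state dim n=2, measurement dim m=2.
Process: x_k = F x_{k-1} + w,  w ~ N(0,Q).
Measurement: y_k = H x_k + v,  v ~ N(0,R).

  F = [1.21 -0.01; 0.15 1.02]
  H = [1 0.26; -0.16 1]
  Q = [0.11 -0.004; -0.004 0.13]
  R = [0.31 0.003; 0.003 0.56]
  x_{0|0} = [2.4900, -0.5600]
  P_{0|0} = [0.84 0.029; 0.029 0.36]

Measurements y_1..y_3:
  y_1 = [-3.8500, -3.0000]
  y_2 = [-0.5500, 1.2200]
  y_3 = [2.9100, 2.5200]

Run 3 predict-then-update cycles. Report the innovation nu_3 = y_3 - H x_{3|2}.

innov = [4.7207, 3.4234]

step 1: x^-=[3.0185, -0.1977]  P^-=[1.3392 0.1805; 0.1805 0.5323]  S=[1.7790 0.1002; 0.1002 1.0688]  K=[0.7851 -0.1051; 0.1536 0.4566]  nu=[-6.8171, -2.3193]  x^+=[-2.0895, -2.3036]  P^+=[0.2475 -0.0169; -0.0169 0.2535]
step 2: x^-=[-2.5052, -2.6631]  P^-=[0.4727 0.0175; 0.0175 0.3941]  S=[0.8185 0.0466; 0.0466 0.9606]  K=[0.5882 -0.0891; 0.1237 0.4013]  nu=[2.6476, 3.4823]  x^+=[-1.2580, -0.9380]  P^+=[0.1868 -0.0182; -0.0182 0.2222]
step 3: x^-=[-1.5128, -1.1455]  P^-=[0.3840 0.0052; 0.0052 0.3598]  S=[0.7210 0.0401; 0.0401 0.9280]  K=[0.5391 -0.0839; 0.1157 0.3818]  nu=[4.7207, 3.4234]  x^+=[0.7448, 0.7080]  P^+=[0.1715 -0.0179; -0.0179 0.2113]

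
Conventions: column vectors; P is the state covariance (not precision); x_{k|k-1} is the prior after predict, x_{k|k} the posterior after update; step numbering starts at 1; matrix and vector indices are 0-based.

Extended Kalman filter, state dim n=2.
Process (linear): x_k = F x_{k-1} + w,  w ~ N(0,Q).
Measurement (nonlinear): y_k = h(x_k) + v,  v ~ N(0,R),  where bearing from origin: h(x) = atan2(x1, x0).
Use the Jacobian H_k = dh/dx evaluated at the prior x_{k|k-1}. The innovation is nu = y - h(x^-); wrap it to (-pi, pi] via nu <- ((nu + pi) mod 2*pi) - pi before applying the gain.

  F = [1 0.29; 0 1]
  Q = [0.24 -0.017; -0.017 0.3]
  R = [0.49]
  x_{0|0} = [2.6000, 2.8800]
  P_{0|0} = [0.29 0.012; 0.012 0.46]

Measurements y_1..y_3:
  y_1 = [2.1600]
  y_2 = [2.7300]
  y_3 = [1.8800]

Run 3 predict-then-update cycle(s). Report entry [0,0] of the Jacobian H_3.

step 1: x^-=[3.4352, 2.8800]  P^-=[0.5756 0.1284; 0.1284 0.7600]  H_jac=[-0.1433 0.1709]  S=[0.5177]  K=[-0.1170; 0.2154]  nu=[1.4623]  x^+=[3.2642, 3.1950]  P^+=[0.5686 0.1414; 0.1414 0.7360]
step 2: x^-=[4.1907, 3.1950]  P^-=[0.9525 0.3379; 0.3379 1.0360]  H_jac=[-0.1151 0.1509]  S=[0.5145]  K=[-0.1139; 0.2283]  nu=[2.0786]  x^+=[3.9540, 3.6696]  P^+=[0.9458 0.3513; 0.3513 1.0092]
step 3: x^-=[5.0181, 3.6696]  P^-=[1.4744 0.6269; 0.6269 1.3092]  H_jac=[-0.0949 0.1298]  S=[0.5099]  K=[-0.1149; 0.2166]  nu=[1.2486]  x^+=[4.8747, 3.9400]  P^+=[1.4677 0.6396; 0.6396 1.2852]

H_jac[0,0] = -0.0949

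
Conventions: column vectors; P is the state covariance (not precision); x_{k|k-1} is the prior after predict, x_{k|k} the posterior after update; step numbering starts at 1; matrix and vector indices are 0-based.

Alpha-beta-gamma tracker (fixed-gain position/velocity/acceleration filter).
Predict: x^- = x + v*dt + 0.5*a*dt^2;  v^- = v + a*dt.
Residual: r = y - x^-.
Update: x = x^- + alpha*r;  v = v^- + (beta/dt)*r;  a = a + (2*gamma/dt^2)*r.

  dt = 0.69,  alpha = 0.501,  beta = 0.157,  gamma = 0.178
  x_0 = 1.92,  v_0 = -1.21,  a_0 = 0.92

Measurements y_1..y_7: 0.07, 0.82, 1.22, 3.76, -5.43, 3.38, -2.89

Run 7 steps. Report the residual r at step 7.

step 1: x_pred=1.3041  r=-1.2341  x^+=0.6858  v^+=-0.8560  a^+=-0.0028
step 2: x_pred=0.0945  r=0.7255  x^+=0.4580  v^+=-0.6929  a^+=0.5397
step 3: x_pred=0.1084  r=1.1116  x^+=0.6653  v^+=-0.0675  a^+=1.3709
step 4: x_pred=0.9450  r=2.8150  x^+=2.3553  v^+=1.5189  a^+=3.4758
step 5: x_pred=4.2308  r=-9.6608  x^+=-0.6093  v^+=1.7190  a^+=-3.7480
step 6: x_pred=-0.3154  r=3.6954  x^+=1.5360  v^+=-0.0263  a^+=-0.9848
step 7: x_pred=1.2834  r=-4.1734  x^+=-0.8075  v^+=-1.6554  a^+=-4.1054

resid = -4.1734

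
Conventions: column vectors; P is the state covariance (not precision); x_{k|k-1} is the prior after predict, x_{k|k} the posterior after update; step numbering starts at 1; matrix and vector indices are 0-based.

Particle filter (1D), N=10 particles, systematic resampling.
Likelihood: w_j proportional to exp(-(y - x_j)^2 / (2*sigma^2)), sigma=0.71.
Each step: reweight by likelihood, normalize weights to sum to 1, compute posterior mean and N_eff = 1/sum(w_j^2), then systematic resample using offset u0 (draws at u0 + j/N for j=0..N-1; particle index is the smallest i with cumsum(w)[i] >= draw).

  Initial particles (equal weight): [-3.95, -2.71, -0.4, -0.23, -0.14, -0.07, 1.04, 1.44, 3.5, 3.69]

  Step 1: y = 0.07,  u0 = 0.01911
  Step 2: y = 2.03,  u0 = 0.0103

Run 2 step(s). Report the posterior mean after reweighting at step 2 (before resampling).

step 1: w=[0.0000, 0.0001, 0.1910, 0.2175, 0.2276, 0.2332, 0.0935, 0.0370, 0.0000, 0.0000]  mean=-0.0244  Neff=4.9968  idx=[2, 2, 3, 3, 4, 4, 4, 5, 5, 6]
step 2: w=[0.0064, 0.0064, 0.0140, 0.0140, 0.0208, 0.0208, 0.0208, 0.0280, 0.0280, 0.8408]  mean=0.8502  Neff=1.4079  idx=[1, 7, 9, 9, 9, 9, 9, 9, 9, 9]

post_mean = 0.8502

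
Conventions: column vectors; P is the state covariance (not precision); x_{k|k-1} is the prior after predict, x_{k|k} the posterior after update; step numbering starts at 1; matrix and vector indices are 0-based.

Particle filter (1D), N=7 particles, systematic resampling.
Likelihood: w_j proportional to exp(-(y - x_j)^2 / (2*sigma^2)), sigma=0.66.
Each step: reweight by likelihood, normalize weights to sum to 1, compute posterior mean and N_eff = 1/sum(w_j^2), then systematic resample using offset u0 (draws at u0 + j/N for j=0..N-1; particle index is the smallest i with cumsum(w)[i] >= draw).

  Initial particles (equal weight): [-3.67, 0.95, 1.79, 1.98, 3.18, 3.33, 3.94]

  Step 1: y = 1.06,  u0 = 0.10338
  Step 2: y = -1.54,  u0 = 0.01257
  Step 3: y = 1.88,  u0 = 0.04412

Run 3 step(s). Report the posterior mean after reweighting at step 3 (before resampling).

post_mean = 0.9500

step 1: w=[0.0000, 0.5148, 0.2832, 0.1976, 0.0030, 0.0014, 0.0000]  mean=1.4015  Neff=2.6024  idx=[1, 1, 1, 2, 2, 3, 3]
step 2: w=[0.3323, 0.3323, 0.3323, 0.0012, 0.0012, 0.0003, 0.0003]  mean=0.9526  Neff=3.0179  idx=[0, 0, 0, 1, 1, 2, 2]
step 3: w=[0.1429, 0.1429, 0.1429, 0.1429, 0.1429, 0.1429, 0.1429]  mean=0.9500  Neff=7.0000  idx=[0, 1, 2, 3, 4, 5, 6]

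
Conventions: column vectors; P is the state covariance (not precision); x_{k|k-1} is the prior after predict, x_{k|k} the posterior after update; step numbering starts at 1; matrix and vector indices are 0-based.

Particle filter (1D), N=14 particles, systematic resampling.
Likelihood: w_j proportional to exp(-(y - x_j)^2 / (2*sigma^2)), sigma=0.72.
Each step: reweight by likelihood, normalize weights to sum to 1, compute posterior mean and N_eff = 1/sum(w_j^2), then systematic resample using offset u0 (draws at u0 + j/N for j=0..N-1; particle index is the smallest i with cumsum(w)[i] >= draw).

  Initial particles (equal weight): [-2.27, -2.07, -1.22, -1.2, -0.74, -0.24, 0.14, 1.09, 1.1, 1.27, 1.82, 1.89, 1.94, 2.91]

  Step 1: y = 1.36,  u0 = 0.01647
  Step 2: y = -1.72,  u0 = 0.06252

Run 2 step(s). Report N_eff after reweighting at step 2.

N_eff = 1.0462

step 1: w=[0.0000, 0.0000, 0.0003, 0.0003, 0.0025, 0.0151, 0.0425, 0.1664, 0.1673, 0.1771, 0.1456, 0.1362, 0.1291, 0.0176]  mean=1.4140  Neff=6.8588  idx=[5, 7, 7, 8, 8, 8, 9, 9, 10, 10, 11, 11, 12, 12]
step 2: w=[0.9776, 0.0040, 0.0040, 0.0038, 0.0038, 0.0038, 0.0015, 0.0015, 0.0000, 0.0000, 0.0000, 0.0000, 0.0000, 0.0000]  mean=-0.2095  Neff=1.0462  idx=[0, 0, 0, 0, 0, 0, 0, 0, 0, 0, 0, 0, 0, 4]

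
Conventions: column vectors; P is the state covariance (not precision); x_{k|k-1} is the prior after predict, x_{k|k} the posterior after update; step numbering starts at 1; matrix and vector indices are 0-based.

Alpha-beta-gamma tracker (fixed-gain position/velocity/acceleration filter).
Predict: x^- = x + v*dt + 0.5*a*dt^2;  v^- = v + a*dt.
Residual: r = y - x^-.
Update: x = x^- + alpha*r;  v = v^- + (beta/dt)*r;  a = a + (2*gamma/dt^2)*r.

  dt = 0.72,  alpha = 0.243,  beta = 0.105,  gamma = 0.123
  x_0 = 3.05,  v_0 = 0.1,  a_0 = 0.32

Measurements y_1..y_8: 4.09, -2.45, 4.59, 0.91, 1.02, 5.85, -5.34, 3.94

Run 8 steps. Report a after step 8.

a_post = 3.7053

step 1: x_pred=3.2049  r=0.8851  x^+=3.4200  v^+=0.4595  a^+=0.7400
step 2: x_pred=3.9426  r=-6.3926  x^+=2.3892  v^+=0.0600  a^+=-2.2936
step 3: x_pred=1.8379  r=2.7521  x^+=2.5067  v^+=-1.1900  a^+=-0.9876
step 4: x_pred=1.3939  r=-0.4839  x^+=1.2763  v^+=-1.9716  a^+=-1.2172
step 5: x_pred=-0.4588  r=1.4788  x^+=-0.0994  v^+=-2.6324  a^+=-0.5155
step 6: x_pred=-2.1284  r=7.9784  x^+=-0.1896  v^+=-1.8400  a^+=3.2705
step 7: x_pred=-0.6667  r=-4.6733  x^+=-1.8023  v^+=-0.1668  a^+=1.0529
step 8: x_pred=-1.6495  r=5.5895  x^+=-0.2912  v^+=1.4065  a^+=3.7053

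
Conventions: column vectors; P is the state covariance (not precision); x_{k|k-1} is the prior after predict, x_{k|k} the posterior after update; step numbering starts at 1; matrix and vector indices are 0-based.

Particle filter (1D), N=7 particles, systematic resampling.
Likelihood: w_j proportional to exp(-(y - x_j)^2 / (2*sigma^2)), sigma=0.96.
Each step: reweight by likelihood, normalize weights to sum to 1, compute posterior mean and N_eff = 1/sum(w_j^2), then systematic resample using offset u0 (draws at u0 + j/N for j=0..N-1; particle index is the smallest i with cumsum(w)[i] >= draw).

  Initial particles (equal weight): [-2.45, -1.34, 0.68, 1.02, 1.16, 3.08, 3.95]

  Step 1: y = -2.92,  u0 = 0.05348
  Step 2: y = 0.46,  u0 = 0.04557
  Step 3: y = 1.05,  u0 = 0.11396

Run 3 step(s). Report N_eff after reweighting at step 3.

step 1: w=[0.7738, 0.2251, 0.0008, 0.0002, 0.0001, 0.0000, 0.0000]  mean=-2.1966  Neff=1.5398  idx=[0, 0, 0, 0, 0, 0, 1]
step 2: w=[0.0434, 0.0434, 0.0434, 0.0434, 0.0434, 0.0434, 0.7397]  mean=-1.6289  Neff=1.7905  idx=[1, 4, 6, 6, 6, 6, 6]
step 3: w=[0.0057, 0.0057, 0.1977, 0.1977, 0.1977, 0.1977, 0.1977]  mean=-1.3526  Neff=5.1142  idx=[2, 3, 3, 4, 5, 6, 6]

N_eff = 5.1142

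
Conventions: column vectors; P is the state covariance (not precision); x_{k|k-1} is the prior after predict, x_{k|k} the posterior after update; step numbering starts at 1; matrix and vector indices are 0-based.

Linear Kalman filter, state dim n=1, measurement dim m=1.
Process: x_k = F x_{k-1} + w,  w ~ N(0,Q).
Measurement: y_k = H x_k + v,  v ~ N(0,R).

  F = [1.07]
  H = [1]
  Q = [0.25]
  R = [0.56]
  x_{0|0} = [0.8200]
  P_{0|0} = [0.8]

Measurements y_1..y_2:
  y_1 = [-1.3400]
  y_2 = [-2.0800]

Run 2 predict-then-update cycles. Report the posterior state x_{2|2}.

x_post = [-1.4421]

step 1: x^-=[0.8774]  P^-=[1.1659]  S=[1.7259]  K=[0.6755]  nu=[-2.2174]  x^+=[-0.6205]  P^+=[0.3783]
step 2: x^-=[-0.6640]  P^-=[0.6831]  S=[1.2431]  K=[0.5495]  nu=[-1.4160]  x^+=[-1.4421]  P^+=[0.3077]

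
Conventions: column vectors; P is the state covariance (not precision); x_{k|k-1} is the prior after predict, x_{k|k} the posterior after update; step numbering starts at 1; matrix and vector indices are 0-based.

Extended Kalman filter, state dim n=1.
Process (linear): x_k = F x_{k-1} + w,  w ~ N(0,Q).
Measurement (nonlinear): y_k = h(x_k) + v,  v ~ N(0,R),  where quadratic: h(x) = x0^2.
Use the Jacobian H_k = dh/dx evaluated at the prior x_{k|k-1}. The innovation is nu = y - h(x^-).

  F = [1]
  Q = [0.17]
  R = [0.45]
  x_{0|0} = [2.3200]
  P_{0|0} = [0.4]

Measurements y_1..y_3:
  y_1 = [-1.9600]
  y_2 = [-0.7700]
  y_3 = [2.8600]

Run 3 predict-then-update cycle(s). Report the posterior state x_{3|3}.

x_post = [1.1937]

step 1: x^-=[2.3200]  P^-=[0.5700]  H_jac=[4.6400]  S=[12.7219]  K=[0.2079]  nu=[-7.3424]  x^+=[0.7936]  P^+=[0.0202]
step 2: x^-=[0.7936]  P^-=[0.1902]  H_jac=[1.5871]  S=[0.9290]  K=[0.3249]  nu=[-1.3997]  x^+=[0.3388]  P^+=[0.0921]
step 3: x^-=[0.3388]  P^-=[0.2621]  H_jac=[0.6776]  S=[0.5704]  K=[0.3114]  nu=[2.7452]  x^+=[1.1937]  P^+=[0.2068]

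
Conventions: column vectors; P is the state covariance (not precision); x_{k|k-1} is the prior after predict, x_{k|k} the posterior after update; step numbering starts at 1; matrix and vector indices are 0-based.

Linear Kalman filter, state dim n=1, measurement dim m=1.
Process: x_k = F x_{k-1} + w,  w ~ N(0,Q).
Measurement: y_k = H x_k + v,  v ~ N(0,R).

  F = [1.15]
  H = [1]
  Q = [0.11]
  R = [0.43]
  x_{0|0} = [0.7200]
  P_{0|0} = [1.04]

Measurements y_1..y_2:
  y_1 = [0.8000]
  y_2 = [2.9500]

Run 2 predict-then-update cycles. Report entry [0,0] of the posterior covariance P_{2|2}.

P_post[0,0] = 0.2415

step 1: x^-=[0.8280]  P^-=[1.4854]  S=[1.9154]  K=[0.7755]  nu=[-0.0280]  x^+=[0.8063]  P^+=[0.3335]
step 2: x^-=[0.9272]  P^-=[0.5510]  S=[0.9810]  K=[0.5617]  nu=[2.0228]  x^+=[2.0634]  P^+=[0.2415]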